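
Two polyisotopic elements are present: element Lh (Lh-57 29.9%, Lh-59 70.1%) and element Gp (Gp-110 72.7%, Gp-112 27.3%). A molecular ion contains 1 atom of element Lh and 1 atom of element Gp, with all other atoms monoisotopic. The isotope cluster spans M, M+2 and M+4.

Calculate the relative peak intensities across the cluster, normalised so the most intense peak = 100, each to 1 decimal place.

Element Lh pattern (n=1): 0.2990 : 0.7010
Element Gp pattern (n=1): 0.7270 : 0.2730
Convolve the two distributions (both contribute in 2-u steps):
  M: 0.2990×0.7270 = 0.217373
  M+2: 0.2990×0.2730 + 0.7010×0.7270 = 0.591254
  M+4: 0.7010×0.2730 = 0.191373
Scale to base peak (0.591254) = 100: 36.8 : 100.0 : 32.4

36.8 : 100.0 : 32.4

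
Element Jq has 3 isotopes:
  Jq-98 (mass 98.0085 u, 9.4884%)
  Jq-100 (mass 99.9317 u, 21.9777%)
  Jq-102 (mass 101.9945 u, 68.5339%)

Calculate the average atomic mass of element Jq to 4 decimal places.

Ar = Σ fᵢ·mᵢ = 0.094884 × 98.0085 + 0.219777 × 99.9317 + 0.685339 × 101.9945
= 9.29944 + 21.96269 + 69.90081 = 101.16294 u

101.1629 u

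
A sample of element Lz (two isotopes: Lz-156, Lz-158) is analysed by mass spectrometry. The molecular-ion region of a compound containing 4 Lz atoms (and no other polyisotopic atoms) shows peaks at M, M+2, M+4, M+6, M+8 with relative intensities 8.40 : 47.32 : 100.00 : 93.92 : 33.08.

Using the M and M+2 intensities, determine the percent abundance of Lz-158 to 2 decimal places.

58.48%

Write p for the Lz-156 fraction. I(M+2)/I(M) = [C(4,1)·p^3·(1−p)] / p^4 = 4·(1−p)/p = 47.32/8.40 = 5.6333
(1−p)/p = 5.6333/4 = 1.4083  ⇒  p = 1/(1 + 1.4083) = 0.4152
Lz-156: 41.52%, Lz-158: 58.48%.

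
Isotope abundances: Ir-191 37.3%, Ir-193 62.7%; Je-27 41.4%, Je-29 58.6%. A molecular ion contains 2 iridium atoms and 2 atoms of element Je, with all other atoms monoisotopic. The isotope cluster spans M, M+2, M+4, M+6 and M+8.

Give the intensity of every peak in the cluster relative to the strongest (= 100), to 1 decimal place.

6.8 : 42.0 : 97.4 : 100.0 : 38.4

Iridium pattern (n=2): 0.139129 : 0.467742 : 0.393129
Element Je pattern (n=2): 0.171396 : 0.485208 : 0.343396
Convolve the two distributions (both contribute in 2-u steps):
  M: 0.139129×0.171396 = 0.023846
  M+2: 0.139129×0.485208 + 0.467742×0.171396 = 0.147676
  M+4: 0.139129×0.343396 + 0.467742×0.485208 + 0.393129×0.171396 = 0.342109
  M+6: 0.467742×0.343396 + 0.393129×0.485208 = 0.351370
  M+8: 0.393129×0.343396 = 0.134999
Scale to base peak (0.351370) = 100: 6.8 : 42.0 : 97.4 : 100.0 : 38.4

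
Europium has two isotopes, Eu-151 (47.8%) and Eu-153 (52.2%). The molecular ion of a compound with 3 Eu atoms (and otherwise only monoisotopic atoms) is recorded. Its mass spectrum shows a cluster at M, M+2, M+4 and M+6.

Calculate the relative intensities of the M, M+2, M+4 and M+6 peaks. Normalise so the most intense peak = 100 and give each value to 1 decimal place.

Expanding (0.478 + 0.522)^3:
P(M) = 0.478^3 = 0.109215
P(M+2) = 3 × 0.478^2 × 0.522^1 = 0.357806
P(M+4) = 3 × 0.478^1 × 0.522^2 = 0.390742
P(M+6) = 0.522^3 = 0.142237
The M+4 peak is largest (0.390742); scaling to 100 gives 28.0 : 91.6 : 100.0 : 36.4.

28.0 : 91.6 : 100.0 : 36.4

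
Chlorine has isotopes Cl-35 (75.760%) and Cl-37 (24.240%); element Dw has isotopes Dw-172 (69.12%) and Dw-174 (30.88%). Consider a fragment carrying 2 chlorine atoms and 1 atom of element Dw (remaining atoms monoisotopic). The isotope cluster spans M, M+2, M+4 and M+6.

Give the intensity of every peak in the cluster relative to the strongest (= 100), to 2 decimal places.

Chlorine pattern (n=2): 0.57395776 : 0.36728448 : 0.05875776
Element Dw pattern (n=1): 0.6912 : 0.3088
Convolve the two distributions (both contribute in 2-u steps):
  M: 0.57395776×0.6912 = 0.396720
  M+2: 0.57395776×0.3088 + 0.36728448×0.6912 = 0.431105
  M+4: 0.36728448×0.3088 + 0.05875776×0.6912 = 0.154031
  M+6: 0.05875776×0.3088 = 0.018144
Scale to base peak (0.431105) = 100: 92.02 : 100.00 : 35.73 : 4.21

92.02 : 100.00 : 35.73 : 4.21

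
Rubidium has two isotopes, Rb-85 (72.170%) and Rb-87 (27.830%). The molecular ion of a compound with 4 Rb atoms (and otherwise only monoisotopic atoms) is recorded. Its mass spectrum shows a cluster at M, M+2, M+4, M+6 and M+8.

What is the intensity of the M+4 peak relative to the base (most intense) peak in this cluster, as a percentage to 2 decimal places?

57.84%

Binomial terms of (0.72170 + 0.27830)^4: M 0.2713, M+2 0.4184, M+4 0.2420, M+6 0.0622, M+8 0.0060 → M+2 is the base peak.
P(M+2) = C(4,1) × 0.72170^3 × 0.27830^1 = 4 × 0.37589809 × 0.2783 = 0.418450 (base)
P(M+4) = C(4,2) × 0.72170^2 × 0.27830^2 = 6 × 0.52085089 × 0.07745089 = 0.242042
Relative intensity = 0.242042 / 0.418450 × 100 = 57.84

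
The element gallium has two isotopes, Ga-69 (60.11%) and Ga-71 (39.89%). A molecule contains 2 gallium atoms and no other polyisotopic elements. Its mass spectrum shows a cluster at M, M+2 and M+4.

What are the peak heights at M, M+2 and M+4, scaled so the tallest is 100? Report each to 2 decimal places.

75.34 : 100.00 : 33.18

Each Ga atom is independently Ga-69 (p = 0.6011) or Ga-71 (q = 0.3989); the cluster is the binomial expansion (p + q)^2.
P(M) = 0.6011^2 = 0.361321
P(M+2) = 2 × 0.6011^1 × 0.3989^1 = 0.479558
P(M+4) = 0.3989^2 = 0.159121
The M+2 peak is largest (0.479558); scaling to 100 gives 75.34 : 100.00 : 33.18.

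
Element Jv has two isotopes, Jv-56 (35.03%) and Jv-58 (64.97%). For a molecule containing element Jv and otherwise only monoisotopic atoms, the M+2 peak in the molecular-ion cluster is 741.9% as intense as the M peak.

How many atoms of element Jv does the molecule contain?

The M+2/M ratio from n Jv atoms is n · q/p = n · 0.6497/0.3503.
n = 7.419 × 0.3503/0.6497 = 4.00 ≈ 4

4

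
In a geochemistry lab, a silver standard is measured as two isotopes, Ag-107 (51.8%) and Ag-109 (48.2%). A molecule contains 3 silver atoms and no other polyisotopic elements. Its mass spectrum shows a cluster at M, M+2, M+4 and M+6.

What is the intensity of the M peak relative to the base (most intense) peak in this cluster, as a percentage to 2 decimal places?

Term probabilities: M 0.1390, M+2 0.3880, M+4 0.3610, M+6 0.1120. Base peak = M+2.
P(M+2) = C(3,1) × 0.518^2 × 0.482^1 = 3 × 0.268324 × 0.4820 = 0.387997 (base)
P(M) = C(3,0) × 0.518^3 × 0.482^0 = 1 × 0.13899183 × 1.0000 = 0.138992
Relative intensity = 0.138992 / 0.387997 × 100 = 35.82

35.82%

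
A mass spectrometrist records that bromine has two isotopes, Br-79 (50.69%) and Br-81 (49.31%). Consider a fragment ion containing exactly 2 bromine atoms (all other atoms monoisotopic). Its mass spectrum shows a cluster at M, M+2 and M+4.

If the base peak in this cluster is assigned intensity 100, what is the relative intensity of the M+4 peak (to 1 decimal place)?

48.6

Binomial terms of (0.5069 + 0.4931)^2: M 0.2569, M+2 0.4999, M+4 0.2431 → M+2 is the base peak.
P(M+2) = C(2,1) × 0.5069^1 × 0.4931^1 = 2 × 0.5069 × 0.4931 = 0.499905 (base)
P(M+4) = C(2,2) × 0.5069^0 × 0.4931^2 = 1 × 1.0000 × 0.24314761 = 0.243148
Relative intensity = 0.243148 / 0.499905 × 100 = 48.6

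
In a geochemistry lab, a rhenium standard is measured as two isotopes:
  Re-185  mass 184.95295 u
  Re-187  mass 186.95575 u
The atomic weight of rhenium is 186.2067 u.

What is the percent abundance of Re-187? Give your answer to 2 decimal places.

62.60%

Let x be the fractional abundance of Re-185; then Re-187 has abundance 1 − x.
184.95295·x + 186.95575·(1 − x) = 186.2067
(184.95295 − 186.95575)·x = 186.2067 − 186.95575
x = -0.74905 / -2.00280 = 0.37400 → 37.40% Re-185, 62.60% Re-187.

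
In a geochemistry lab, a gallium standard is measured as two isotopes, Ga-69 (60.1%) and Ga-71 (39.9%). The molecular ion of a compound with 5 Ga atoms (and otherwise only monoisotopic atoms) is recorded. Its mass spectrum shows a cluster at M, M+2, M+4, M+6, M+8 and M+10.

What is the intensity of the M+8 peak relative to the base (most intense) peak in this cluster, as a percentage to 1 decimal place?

(0.601 + 0.399)^5 gives M 0.0784, M+2 0.2603, M+4 0.3456, M+6 0.2294, M+8 0.0762, M+10 0.0101; the largest is M+4.
P(M+4) = C(5,2) × 0.601^3 × 0.399^2 = 10 × 0.2170818 × 0.159201 = 0.345596 (base)
P(M+8) = C(5,4) × 0.601^1 × 0.399^4 = 5 × 0.6010 × 0.02534496 = 0.076162
Relative intensity = 0.076162 / 0.345596 × 100 = 22.0

22.0%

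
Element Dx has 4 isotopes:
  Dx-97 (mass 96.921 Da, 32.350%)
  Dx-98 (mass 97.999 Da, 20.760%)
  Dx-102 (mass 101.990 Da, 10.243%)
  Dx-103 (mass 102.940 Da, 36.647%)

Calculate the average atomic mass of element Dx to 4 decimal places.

The abundance-weighted mean is 0.32350 × 96.921 + 0.20760 × 97.999 + 0.10243 × 101.990 + 0.36647 × 102.940
= 31.35394 + 20.34459 + 10.44684 + 37.72442 = 99.86979 Da

99.8698 Da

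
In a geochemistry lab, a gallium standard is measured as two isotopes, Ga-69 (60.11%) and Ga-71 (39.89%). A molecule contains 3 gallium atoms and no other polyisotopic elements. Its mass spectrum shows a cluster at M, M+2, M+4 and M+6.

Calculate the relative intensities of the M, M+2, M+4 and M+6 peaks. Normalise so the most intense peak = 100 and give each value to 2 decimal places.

The 3 Ga atoms are independent, so intensities follow the terms of (0.6011 + 0.3989)^3.
P(M) = 0.6011^3 = 0.217190
P(M+2) = 3 × 0.6011^2 × 0.3989^1 = 0.432393
P(M+4) = 3 × 0.6011^1 × 0.3989^2 = 0.286943
P(M+6) = 0.3989^3 = 0.063473
The M+2 peak is largest (0.432393); scaling to 100 gives 50.23 : 100.00 : 66.36 : 14.68.

50.23 : 100.00 : 66.36 : 14.68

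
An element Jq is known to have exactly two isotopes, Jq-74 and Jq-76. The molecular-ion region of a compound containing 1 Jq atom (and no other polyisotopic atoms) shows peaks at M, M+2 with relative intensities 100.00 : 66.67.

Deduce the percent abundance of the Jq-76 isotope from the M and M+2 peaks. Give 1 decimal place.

40.0%

Let p = fractional abundance of Jq-74. I(M+2)/I(M) = [C(1,1)·p^0·(1−p)] / p^1 = 1·(1−p)/p = 66.67/100.00 = 0.6667
(1−p)/p = 0.6667/1 = 0.6667  ⇒  p = 1/(1 + 0.6667) = 0.6000
Jq-74: 60.0%, Jq-76: 40.0%.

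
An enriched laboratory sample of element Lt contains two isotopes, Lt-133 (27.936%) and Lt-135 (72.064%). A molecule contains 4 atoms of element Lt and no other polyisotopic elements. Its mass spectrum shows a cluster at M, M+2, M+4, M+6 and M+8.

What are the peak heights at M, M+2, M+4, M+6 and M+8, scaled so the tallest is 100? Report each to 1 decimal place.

1.5 : 15.0 : 58.1 : 100.0 : 64.5

The 4 Lt atoms are independent, so intensities follow the terms of (0.27936 + 0.72064)^4.
P(M) = 0.27936^4 = 0.006091
P(M+2) = 4 × 0.27936^3 × 0.72064^1 = 0.062845
P(M+4) = 6 × 0.27936^2 × 0.72064^2 = 0.243174
P(M+6) = 4 × 0.27936^1 × 0.72064^3 = 0.418195
P(M+8) = 0.72064^4 = 0.269695
The M+6 peak is largest (0.418195); scaling to 100 gives 1.5 : 15.0 : 58.1 : 100.0 : 64.5.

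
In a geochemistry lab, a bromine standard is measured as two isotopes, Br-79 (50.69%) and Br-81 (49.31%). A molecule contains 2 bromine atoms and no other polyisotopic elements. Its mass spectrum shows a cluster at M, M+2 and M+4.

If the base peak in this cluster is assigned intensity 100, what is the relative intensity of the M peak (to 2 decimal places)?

Binomial terms of (0.5069 + 0.4931)^2: M 0.2569, M+2 0.4999, M+4 0.2431 → M+2 is the base peak.
P(M+2) = C(2,1) × 0.5069^1 × 0.4931^1 = 2 × 0.5069 × 0.4931 = 0.499905 (base)
P(M) = C(2,0) × 0.5069^2 × 0.4931^0 = 1 × 0.25694761 × 1.0000 = 0.256948
Relative intensity = 0.256948 / 0.499905 × 100 = 51.40

51.40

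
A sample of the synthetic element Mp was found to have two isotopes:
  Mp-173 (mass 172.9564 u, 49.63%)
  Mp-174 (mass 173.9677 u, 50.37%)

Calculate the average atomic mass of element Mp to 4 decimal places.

Weight each isotope mass by its fractional abundance: 0.4963 × 172.9564 + 0.5037 × 173.9677
= 85.83826 + 87.62753 = 173.46579 u

173.4658 u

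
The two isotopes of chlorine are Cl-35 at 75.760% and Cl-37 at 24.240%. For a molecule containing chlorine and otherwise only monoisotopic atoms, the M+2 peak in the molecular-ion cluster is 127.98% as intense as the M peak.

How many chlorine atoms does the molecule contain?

4

The M+2/M ratio from n Cl atoms is n · q/p = n · 0.24240/0.75760.
n = 1.2798 × 0.75760/0.24240 = 4.00 ≈ 4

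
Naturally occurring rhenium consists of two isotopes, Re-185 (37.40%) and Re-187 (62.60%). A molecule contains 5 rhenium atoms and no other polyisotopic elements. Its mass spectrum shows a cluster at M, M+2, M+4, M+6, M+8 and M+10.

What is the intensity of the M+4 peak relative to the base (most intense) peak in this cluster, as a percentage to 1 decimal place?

59.7%

Binomial terms of (0.3740 + 0.6260)^5: M 0.0073, M+2 0.0612, M+4 0.2050, M+6 0.3431, M+8 0.2872, M+10 0.0961 → M+6 is the base peak.
P(M+6) = C(5,3) × 0.3740^2 × 0.6260^3 = 10 × 0.139876 × 0.24531438 = 0.343136 (base)
P(M+4) = C(5,2) × 0.3740^3 × 0.6260^2 = 10 × 0.05231362 × 0.391876 = 0.205005
Relative intensity = 0.205005 / 0.343136 × 100 = 59.7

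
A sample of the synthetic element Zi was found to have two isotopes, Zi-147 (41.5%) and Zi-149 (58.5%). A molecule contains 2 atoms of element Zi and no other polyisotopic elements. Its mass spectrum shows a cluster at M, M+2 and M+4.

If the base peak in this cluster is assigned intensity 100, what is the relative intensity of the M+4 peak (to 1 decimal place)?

Term probabilities: M 0.1722, M+2 0.4855, M+4 0.3422. Base peak = M+2.
P(M+2) = C(2,1) × 0.415^1 × 0.585^1 = 2 × 0.4150 × 0.5850 = 0.485550 (base)
P(M+4) = C(2,2) × 0.415^0 × 0.585^2 = 1 × 1.0000 × 0.342225 = 0.342225
Relative intensity = 0.342225 / 0.485550 × 100 = 70.5

70.5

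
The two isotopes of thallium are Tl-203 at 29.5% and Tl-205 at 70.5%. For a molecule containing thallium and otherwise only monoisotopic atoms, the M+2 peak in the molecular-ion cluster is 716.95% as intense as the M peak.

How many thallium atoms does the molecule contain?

3

For n independent Tl atoms, I(M+2)/I(M) = n · (abundance Tl-205) / (abundance Tl-203) = n · 0.705/0.295.
n = 7.1695 × 0.295/0.705 = 3.00 ≈ 3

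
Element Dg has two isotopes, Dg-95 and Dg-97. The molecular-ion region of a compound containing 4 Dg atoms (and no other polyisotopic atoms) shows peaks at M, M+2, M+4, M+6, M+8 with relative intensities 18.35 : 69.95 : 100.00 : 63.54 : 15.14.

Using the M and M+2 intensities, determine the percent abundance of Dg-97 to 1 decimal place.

48.8%

If p is the fraction of Dg that is Dg-95, then I(M+2)/I(M) = [C(4,1)·p^3·(1−p)] / p^4 = 4·(1−p)/p = 69.95/18.35 = 3.8120
(1−p)/p = 3.8120/4 = 0.9530  ⇒  p = 1/(1 + 0.9530) = 0.5120
Dg-95: 51.2%, Dg-97: 48.8%.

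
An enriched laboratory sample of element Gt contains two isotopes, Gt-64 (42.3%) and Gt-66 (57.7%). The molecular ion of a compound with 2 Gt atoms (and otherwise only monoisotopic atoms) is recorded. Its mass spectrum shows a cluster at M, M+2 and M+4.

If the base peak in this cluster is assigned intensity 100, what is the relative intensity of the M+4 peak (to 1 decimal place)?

(0.423 + 0.577)^2 gives M 0.1789, M+2 0.4881, M+4 0.3329; the largest is M+2.
P(M+2) = C(2,1) × 0.423^1 × 0.577^1 = 2 × 0.4230 × 0.5770 = 0.488142 (base)
P(M+4) = C(2,2) × 0.423^0 × 0.577^2 = 1 × 1.0000 × 0.332929 = 0.332929
Relative intensity = 0.332929 / 0.488142 × 100 = 68.2

68.2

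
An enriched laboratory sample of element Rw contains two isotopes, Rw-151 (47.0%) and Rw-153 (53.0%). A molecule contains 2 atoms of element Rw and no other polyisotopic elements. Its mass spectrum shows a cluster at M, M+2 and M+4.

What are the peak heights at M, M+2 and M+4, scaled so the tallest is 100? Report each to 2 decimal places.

44.34 : 100.00 : 56.38

Expanding (0.470 + 0.530)^2:
P(M) = 0.470^2 = 0.220900
P(M+2) = 2 × 0.470^1 × 0.530^1 = 0.498200
P(M+4) = 0.530^2 = 0.280900
The M+2 peak is largest (0.498200); scaling to 100 gives 44.34 : 100.00 : 56.38.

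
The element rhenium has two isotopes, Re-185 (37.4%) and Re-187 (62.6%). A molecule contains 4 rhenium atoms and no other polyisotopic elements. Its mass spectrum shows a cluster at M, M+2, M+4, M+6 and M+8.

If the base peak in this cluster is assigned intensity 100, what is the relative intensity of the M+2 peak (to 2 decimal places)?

35.69

Binomial terms of (0.374 + 0.626)^4: M 0.0196, M+2 0.1310, M+4 0.3289, M+6 0.3670, M+8 0.1536 → M+6 is the base peak.
P(M+6) = C(4,3) × 0.374^1 × 0.626^3 = 4 × 0.3740 × 0.24531438 = 0.366990 (base)
P(M+2) = C(4,1) × 0.374^3 × 0.626^1 = 4 × 0.05231362 × 0.6260 = 0.130993
Relative intensity = 0.130993 / 0.366990 × 100 = 35.69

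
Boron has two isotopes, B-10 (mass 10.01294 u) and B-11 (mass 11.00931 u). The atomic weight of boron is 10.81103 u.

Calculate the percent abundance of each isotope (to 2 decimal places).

Let x be the fractional abundance of B-10; then B-11 has abundance 1 − x.
10.01294·x + 11.00931·(1 − x) = 10.81103
(10.01294 − 11.00931)·x = 10.81103 − 11.00931
x = -0.19828 / -0.99637 = 0.19900 → 19.90% B-10, 80.10% B-11.

B-10: 19.90%, B-11: 80.10%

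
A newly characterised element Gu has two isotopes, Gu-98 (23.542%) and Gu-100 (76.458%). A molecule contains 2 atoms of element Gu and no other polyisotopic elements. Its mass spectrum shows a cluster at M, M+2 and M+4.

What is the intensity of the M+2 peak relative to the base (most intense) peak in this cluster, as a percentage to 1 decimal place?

Binomial terms of (0.23542 + 0.76458)^2: M 0.0554, M+2 0.3600, M+4 0.5846 → M+4 is the base peak.
P(M+4) = C(2,2) × 0.23542^0 × 0.76458^2 = 1 × 1.0000 × 0.58458258 = 0.584583 (base)
P(M+2) = C(2,1) × 0.23542^1 × 0.76458^1 = 2 × 0.23542 × 0.76458 = 0.359995
Relative intensity = 0.359995 / 0.584583 × 100 = 61.6

61.6%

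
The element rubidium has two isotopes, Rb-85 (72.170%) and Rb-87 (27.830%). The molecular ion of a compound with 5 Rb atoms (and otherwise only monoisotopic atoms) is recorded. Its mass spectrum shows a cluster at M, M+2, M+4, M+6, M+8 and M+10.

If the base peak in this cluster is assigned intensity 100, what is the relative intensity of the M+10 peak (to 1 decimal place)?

(0.72170 + 0.27830)^5 gives M 0.1958, M+2 0.3775, M+4 0.2911, M+6 0.1123, M+8 0.0216, M+10 0.0017; the largest is M+2.
P(M+2) = C(5,1) × 0.72170^4 × 0.27830^1 = 5 × 0.27128565 × 0.2783 = 0.377494 (base)
P(M+10) = C(5,5) × 0.72170^0 × 0.27830^5 = 1 × 1.0000 × 0.00166942 = 0.001669
Relative intensity = 0.001669 / 0.377494 × 100 = 0.4

0.4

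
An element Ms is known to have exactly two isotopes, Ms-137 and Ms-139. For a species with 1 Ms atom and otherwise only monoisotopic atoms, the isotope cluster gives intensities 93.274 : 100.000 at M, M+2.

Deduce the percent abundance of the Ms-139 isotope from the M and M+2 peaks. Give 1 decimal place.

Write p for the Ms-137 fraction. I(M+2)/I(M) = [C(1,1)·p^0·(1−p)] / p^1 = 1·(1−p)/p = 100.000/93.274 = 1.0721
(1−p)/p = 1.0721/1 = 1.0721  ⇒  p = 1/(1 + 1.0721) = 0.4826
Ms-137: 48.3%, Ms-139: 51.7%.

51.7%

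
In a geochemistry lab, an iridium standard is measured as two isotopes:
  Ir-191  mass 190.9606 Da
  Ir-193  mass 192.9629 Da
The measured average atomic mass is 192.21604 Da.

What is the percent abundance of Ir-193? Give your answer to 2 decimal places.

62.70%

With x = fraction of Ir-191 (so Ir-193 is 1 − x):
190.9606·x + 192.9629·(1 − x) = 192.21604
(190.9606 − 192.9629)·x = 192.21604 − 192.9629
x = -0.74686 / -2.0023 = 0.37300 → 37.30% Ir-191, 62.70% Ir-193.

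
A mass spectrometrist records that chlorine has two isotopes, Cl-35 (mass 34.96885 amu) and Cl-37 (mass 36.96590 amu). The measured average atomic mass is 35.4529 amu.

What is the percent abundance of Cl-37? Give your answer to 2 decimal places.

24.24%

Let x be the fractional abundance of Cl-35; then Cl-37 has abundance 1 − x.
34.96885·x + 36.96590·(1 − x) = 35.4529
(34.96885 − 36.96590)·x = 35.4529 − 36.96590
x = -1.51300 / -1.99705 = 0.75762 → 75.76% Cl-35, 24.24% Cl-37.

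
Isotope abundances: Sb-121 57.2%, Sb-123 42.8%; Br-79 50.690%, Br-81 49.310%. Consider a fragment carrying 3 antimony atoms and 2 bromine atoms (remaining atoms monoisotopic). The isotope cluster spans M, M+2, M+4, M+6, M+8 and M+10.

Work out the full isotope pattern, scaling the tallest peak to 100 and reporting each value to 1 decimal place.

Antimony pattern (n=3): 0.18714925 : 0.42010426 : 0.31434374 : 0.07840275
Bromine pattern (n=2): 0.25694761 : 0.49990478 : 0.24314761
Convolve the two distributions (both contribute in 2-u steps):
  M: 0.18714925×0.25694761 = 0.048088
  M+2: 0.18714925×0.49990478 + 0.42010426×0.25694761 = 0.201502
  M+4: 0.18714925×0.24314761 + 0.42010426×0.49990478 + 0.31434374×0.25694761 = 0.336287
  M+6: 0.42010426×0.24314761 + 0.31434374×0.49990478 + 0.07840275×0.25694761 = 0.279435
  M+8: 0.31434374×0.24314761 + 0.07840275×0.49990478 = 0.115626
  M+10: 0.07840275×0.24314761 = 0.019063
Scale to base peak (0.336287) = 100: 14.3 : 59.9 : 100.0 : 83.1 : 34.4 : 5.7

14.3 : 59.9 : 100.0 : 83.1 : 34.4 : 5.7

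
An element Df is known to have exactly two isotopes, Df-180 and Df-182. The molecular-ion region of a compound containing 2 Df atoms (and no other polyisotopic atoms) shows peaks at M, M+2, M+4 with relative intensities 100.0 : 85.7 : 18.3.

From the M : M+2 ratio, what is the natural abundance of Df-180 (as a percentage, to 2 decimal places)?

70.00%

If p is the fraction of Df that is Df-180, then I(M+2)/I(M) = [C(2,1)·p^1·(1−p)] / p^2 = 2·(1−p)/p = 85.7/100.0 = 0.8570
(1−p)/p = 0.8570/2 = 0.4285  ⇒  p = 1/(1 + 0.4285) = 0.7000
Df-180: 70.00%, Df-182: 30.00%.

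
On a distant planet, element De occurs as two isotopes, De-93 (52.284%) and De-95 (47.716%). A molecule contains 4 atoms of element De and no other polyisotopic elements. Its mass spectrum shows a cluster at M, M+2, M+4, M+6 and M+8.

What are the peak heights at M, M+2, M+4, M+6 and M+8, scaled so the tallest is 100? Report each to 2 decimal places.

20.01 : 73.05 : 100.00 : 60.84 : 13.88

The 4 De atoms are independent, so intensities follow the terms of (0.52284 + 0.47716)^4.
P(M) = 0.52284^4 = 0.074727
P(M+2) = 4 × 0.52284^3 × 0.47716^1 = 0.272791
P(M+4) = 6 × 0.52284^2 × 0.47716^2 = 0.373437
P(M+6) = 4 × 0.52284^1 × 0.47716^3 = 0.227207
P(M+8) = 0.47716^4 = 0.051839
The M+4 peak is largest (0.373437); scaling to 100 gives 20.01 : 73.05 : 100.00 : 60.84 : 13.88.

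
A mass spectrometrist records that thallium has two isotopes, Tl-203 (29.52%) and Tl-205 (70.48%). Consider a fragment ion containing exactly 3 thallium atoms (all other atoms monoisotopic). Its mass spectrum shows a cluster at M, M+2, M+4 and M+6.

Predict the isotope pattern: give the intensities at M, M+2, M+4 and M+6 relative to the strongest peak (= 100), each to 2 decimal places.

5.85 : 41.88 : 100.00 : 79.58

The 3 Tl atoms are independent, so intensities follow the terms of (0.2952 + 0.7048)^3.
P(M) = 0.2952^3 = 0.025725
P(M+2) = 3 × 0.2952^2 × 0.7048^1 = 0.184255
P(M+4) = 3 × 0.2952^1 × 0.7048^2 = 0.439916
P(M+6) = 0.7048^3 = 0.350104
The M+4 peak is largest (0.439916); scaling to 100 gives 5.85 : 41.88 : 100.00 : 79.58.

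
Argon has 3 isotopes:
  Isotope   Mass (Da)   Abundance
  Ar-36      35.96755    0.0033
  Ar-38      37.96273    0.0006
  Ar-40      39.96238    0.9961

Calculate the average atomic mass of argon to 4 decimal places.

The abundance-weighted mean is 0.0033 × 35.96755 + 0.0006 × 37.96273 + 0.9961 × 39.96238
= 0.118693 + 0.022778 + 39.806527 = 39.947998 Da

39.9480 Da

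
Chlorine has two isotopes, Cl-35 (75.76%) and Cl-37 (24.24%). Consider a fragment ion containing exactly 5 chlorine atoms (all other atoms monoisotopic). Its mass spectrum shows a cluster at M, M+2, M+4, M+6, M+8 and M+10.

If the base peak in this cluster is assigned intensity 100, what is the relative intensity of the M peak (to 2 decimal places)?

(0.7576 + 0.2424)^5 gives M 0.2496, M+2 0.3993, M+4 0.2555, M+6 0.0817, M+8 0.0131, M+10 0.0008; the largest is M+2.
P(M+2) = C(5,1) × 0.7576^4 × 0.2424^1 = 5 × 0.32942751 × 0.2424 = 0.399266 (base)
P(M) = C(5,0) × 0.7576^5 × 0.2424^0 = 1 × 0.24957428 × 1.0000 = 0.249574
Relative intensity = 0.249574 / 0.399266 × 100 = 62.51

62.51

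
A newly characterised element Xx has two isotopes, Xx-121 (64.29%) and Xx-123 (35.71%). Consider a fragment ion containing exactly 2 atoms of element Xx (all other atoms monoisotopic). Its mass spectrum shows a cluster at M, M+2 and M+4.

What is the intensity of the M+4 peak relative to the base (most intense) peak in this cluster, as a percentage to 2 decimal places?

(0.6429 + 0.3571)^2 gives M 0.4133, M+2 0.4592, M+4 0.1275; the largest is M+2.
P(M+2) = C(2,1) × 0.6429^1 × 0.3571^1 = 2 × 0.6429 × 0.3571 = 0.459159 (base)
P(M+4) = C(2,2) × 0.6429^0 × 0.3571^2 = 1 × 1.0000 × 0.12752041 = 0.127520
Relative intensity = 0.127520 / 0.459159 × 100 = 27.77

27.77%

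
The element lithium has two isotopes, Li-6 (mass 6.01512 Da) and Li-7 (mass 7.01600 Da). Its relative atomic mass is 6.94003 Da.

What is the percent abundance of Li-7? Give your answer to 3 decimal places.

92.410%

With x = fraction of Li-6 (so Li-7 is 1 − x):
6.01512·x + 7.01600·(1 − x) = 6.94003
(6.01512 − 7.01600)·x = 6.94003 − 7.01600
x = -0.07597 / -1.00088 = 0.07590 → 7.590% Li-6, 92.410% Li-7.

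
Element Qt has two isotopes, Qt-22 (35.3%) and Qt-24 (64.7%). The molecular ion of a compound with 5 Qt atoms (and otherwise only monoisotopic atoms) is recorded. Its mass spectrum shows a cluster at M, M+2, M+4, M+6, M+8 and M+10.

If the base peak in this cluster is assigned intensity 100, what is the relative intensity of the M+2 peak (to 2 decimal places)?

(0.353 + 0.647)^5 gives M 0.0055, M+2 0.0502, M+4 0.1841, M+6 0.3375, M+8 0.3093, M+10 0.1134; the largest is M+6.
P(M+6) = C(5,3) × 0.353^2 × 0.647^3 = 10 × 0.124609 × 0.27084002 = 0.337491 (base)
P(M+2) = C(5,1) × 0.353^4 × 0.647^1 = 5 × 0.0155274 × 0.6470 = 0.050231
Relative intensity = 0.050231 / 0.337491 × 100 = 14.88

14.88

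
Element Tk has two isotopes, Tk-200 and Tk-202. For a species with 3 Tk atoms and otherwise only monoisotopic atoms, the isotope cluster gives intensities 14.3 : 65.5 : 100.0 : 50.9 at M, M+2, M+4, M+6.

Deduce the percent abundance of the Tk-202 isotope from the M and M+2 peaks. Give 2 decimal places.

Let p = fractional abundance of Tk-200. I(M+2)/I(M) = [C(3,1)·p^2·(1−p)] / p^3 = 3·(1−p)/p = 65.5/14.3 = 4.5804
(1−p)/p = 4.5804/3 = 1.5268  ⇒  p = 1/(1 + 1.5268) = 0.3958
Tk-200: 39.58%, Tk-202: 60.42%.

60.42%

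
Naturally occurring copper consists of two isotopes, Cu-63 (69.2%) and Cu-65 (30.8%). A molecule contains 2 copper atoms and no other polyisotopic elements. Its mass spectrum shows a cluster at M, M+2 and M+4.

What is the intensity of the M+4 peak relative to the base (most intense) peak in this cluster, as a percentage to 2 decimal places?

19.81%

(0.692 + 0.308)^2 gives M 0.4789, M+2 0.4263, M+4 0.0949; the largest is M.
P(M) = C(2,0) × 0.692^2 × 0.308^0 = 1 × 0.478864 × 1.0000 = 0.478864 (base)
P(M+4) = C(2,2) × 0.692^0 × 0.308^2 = 1 × 1.0000 × 0.094864 = 0.094864
Relative intensity = 0.094864 / 0.478864 × 100 = 19.81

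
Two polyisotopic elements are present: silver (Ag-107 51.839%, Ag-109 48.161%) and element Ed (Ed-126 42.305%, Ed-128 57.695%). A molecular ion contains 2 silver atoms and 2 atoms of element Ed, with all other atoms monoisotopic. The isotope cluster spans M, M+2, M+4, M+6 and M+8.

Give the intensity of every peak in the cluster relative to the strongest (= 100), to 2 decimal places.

Silver pattern (n=2): 0.26872819 : 0.49932362 : 0.23194819
Element Ed pattern (n=2): 0.1789713 : 0.4881574 : 0.3328713
Convolve the two distributions (both contribute in 2-u steps):
  M: 0.26872819×0.1789713 = 0.048095
  M+2: 0.26872819×0.4881574 + 0.49932362×0.1789713 = 0.220546
  M+4: 0.26872819×0.3328713 + 0.49932362×0.4881574 + 0.23194819×0.1789713 = 0.374712
  M+6: 0.49932362×0.3328713 + 0.23194819×0.4881574 = 0.279438
  M+8: 0.23194819×0.3328713 = 0.077209
Scale to base peak (0.374712) = 100: 12.84 : 58.86 : 100.00 : 74.57 : 20.60

12.84 : 58.86 : 100.00 : 74.57 : 20.60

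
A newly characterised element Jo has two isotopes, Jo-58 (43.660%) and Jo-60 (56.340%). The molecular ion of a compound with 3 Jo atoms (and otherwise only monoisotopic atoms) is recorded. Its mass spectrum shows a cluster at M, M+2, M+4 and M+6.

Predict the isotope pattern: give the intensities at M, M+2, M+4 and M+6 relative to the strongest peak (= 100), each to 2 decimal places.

20.02 : 77.49 : 100.00 : 43.01

The 3 Jo atoms are independent, so intensities follow the terms of (0.43660 + 0.56340)^3.
P(M) = 0.43660^3 = 0.083224
P(M+2) = 3 × 0.43660^2 × 0.56340^1 = 0.322185
P(M+4) = 3 × 0.43660^1 × 0.56340^2 = 0.415756
P(M+6) = 0.56340^3 = 0.178834
The M+4 peak is largest (0.415756); scaling to 100 gives 20.02 : 77.49 : 100.00 : 43.01.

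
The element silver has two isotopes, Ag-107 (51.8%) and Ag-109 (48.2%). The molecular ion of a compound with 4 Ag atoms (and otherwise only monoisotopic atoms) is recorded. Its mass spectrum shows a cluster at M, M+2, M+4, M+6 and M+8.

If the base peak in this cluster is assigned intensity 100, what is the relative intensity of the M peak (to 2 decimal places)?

(0.518 + 0.482)^4 gives M 0.0720, M+2 0.2680, M+4 0.3740, M+6 0.2320, M+8 0.0540; the largest is M+4.
P(M+4) = C(4,2) × 0.518^2 × 0.482^2 = 6 × 0.268324 × 0.232324 = 0.374029 (base)
P(M) = C(4,0) × 0.518^4 × 0.482^0 = 1 × 0.07199777 × 1.0000 = 0.071998
Relative intensity = 0.071998 / 0.374029 × 100 = 19.25

19.25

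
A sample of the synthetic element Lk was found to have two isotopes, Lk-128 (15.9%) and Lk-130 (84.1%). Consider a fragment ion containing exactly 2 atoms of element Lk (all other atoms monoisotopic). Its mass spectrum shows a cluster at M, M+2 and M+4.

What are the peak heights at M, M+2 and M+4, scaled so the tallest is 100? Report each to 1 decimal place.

3.6 : 37.8 : 100.0

The 2 Lk atoms are independent, so intensities follow the terms of (0.159 + 0.841)^2.
P(M) = 0.159^2 = 0.025281
P(M+2) = 2 × 0.159^1 × 0.841^1 = 0.267438
P(M+4) = 0.841^2 = 0.707281
The M+4 peak is largest (0.707281); scaling to 100 gives 3.6 : 37.8 : 100.0.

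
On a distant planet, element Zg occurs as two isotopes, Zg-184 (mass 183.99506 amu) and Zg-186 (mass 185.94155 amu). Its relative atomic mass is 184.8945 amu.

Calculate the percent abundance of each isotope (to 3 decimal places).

With x = fraction of Zg-184 (so Zg-186 is 1 − x):
183.99506·x + 185.94155·(1 − x) = 184.8945
(183.99506 − 185.94155)·x = 184.8945 − 185.94155
x = -1.04705 / -1.94649 = 0.53792 → 53.792% Zg-184, 46.208% Zg-186.

Zg-184: 53.792%, Zg-186: 46.208%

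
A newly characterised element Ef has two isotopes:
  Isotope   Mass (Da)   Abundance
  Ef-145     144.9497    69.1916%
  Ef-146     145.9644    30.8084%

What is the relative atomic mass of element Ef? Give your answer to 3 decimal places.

The abundance-weighted mean is 0.691916 × 144.9497 + 0.308084 × 145.9644
= 100.29302 + 44.96930 = 145.26232 Da

145.262 Da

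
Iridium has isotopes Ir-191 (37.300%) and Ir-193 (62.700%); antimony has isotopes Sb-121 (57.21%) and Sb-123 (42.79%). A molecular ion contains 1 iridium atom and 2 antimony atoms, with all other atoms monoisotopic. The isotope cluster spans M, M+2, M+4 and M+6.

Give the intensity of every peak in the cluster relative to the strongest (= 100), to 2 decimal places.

31.48 : 100.00 : 96.76 : 29.60

Iridium pattern (n=1): 0.3730 : 0.6270
Antimony pattern (n=2): 0.32729841 : 0.48960318 : 0.18309841
Convolve the two distributions (both contribute in 2-u steps):
  M: 0.3730×0.32729841 = 0.122082
  M+2: 0.3730×0.48960318 + 0.6270×0.32729841 = 0.387838
  M+4: 0.3730×0.18309841 + 0.6270×0.48960318 = 0.375277
  M+6: 0.6270×0.18309841 = 0.114803
Scale to base peak (0.387838) = 100: 31.48 : 100.00 : 96.76 : 29.60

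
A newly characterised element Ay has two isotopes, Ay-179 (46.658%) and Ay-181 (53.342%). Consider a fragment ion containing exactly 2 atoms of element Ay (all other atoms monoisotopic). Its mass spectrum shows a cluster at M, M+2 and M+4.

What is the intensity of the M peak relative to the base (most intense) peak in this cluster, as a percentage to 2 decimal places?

43.73%

Binomial terms of (0.46658 + 0.53342)^2: M 0.2177, M+2 0.4978, M+4 0.2845 → M+2 is the base peak.
P(M+2) = C(2,1) × 0.46658^1 × 0.53342^1 = 2 × 0.46658 × 0.53342 = 0.497766 (base)
P(M) = C(2,0) × 0.46658^2 × 0.53342^0 = 1 × 0.2176969 × 1.0000 = 0.217697
Relative intensity = 0.217697 / 0.497766 × 100 = 43.73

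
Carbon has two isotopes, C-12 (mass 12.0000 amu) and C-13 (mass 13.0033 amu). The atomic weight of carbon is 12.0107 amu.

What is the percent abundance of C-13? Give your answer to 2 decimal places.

1.07%

Let x be the fractional abundance of C-12; then C-13 has abundance 1 − x.
12.0000·x + 13.0033·(1 − x) = 12.0107
(12.0000 − 13.0033)·x = 12.0107 − 13.0033
x = -0.9926 / -1.0033 = 0.98934 → 98.93% C-12, 1.07% C-13.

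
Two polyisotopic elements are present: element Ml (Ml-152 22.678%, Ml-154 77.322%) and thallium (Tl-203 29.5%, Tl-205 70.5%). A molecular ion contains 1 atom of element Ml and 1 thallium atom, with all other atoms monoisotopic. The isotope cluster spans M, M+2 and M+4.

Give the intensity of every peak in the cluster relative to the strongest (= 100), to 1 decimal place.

12.3 : 71.2 : 100.0

Element Ml pattern (n=1): 0.22678 : 0.77322
Thallium pattern (n=1): 0.2950 : 0.7050
Convolve the two distributions (both contribute in 2-u steps):
  M: 0.22678×0.2950 = 0.066900
  M+2: 0.22678×0.7050 + 0.77322×0.2950 = 0.387980
  M+4: 0.77322×0.7050 = 0.545120
Scale to base peak (0.545120) = 100: 12.3 : 71.2 : 100.0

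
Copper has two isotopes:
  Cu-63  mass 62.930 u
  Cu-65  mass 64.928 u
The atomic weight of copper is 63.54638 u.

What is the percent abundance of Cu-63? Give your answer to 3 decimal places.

69.150%

Writing the weighted mean with unknown fraction x of Cu-63:
62.930·x + 64.928·(1 − x) = 63.54638
(62.930 − 64.928)·x = 63.54638 − 64.928
x = -1.38162 / -1.998 = 0.69150 → 69.150% Cu-63, 30.850% Cu-65.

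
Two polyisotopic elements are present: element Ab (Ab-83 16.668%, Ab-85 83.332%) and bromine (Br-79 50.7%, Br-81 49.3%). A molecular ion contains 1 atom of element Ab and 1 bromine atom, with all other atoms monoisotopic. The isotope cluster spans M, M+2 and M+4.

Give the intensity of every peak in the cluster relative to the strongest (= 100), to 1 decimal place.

16.7 : 100.0 : 81.4

Element Ab pattern (n=1): 0.16668 : 0.83332
Bromine pattern (n=1): 0.5070 : 0.4930
Convolve the two distributions (both contribute in 2-u steps):
  M: 0.16668×0.5070 = 0.084507
  M+2: 0.16668×0.4930 + 0.83332×0.5070 = 0.504666
  M+4: 0.83332×0.4930 = 0.410827
Scale to base peak (0.504666) = 100: 16.7 : 100.0 : 81.4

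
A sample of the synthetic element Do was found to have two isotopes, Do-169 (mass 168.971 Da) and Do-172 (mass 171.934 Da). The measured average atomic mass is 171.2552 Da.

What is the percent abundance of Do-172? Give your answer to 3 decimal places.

Writing the weighted mean with unknown fraction x of Do-169:
168.971·x + 171.934·(1 − x) = 171.2552
(168.971 − 171.934)·x = 171.2552 − 171.934
x = -0.6788 / -2.963 = 0.22909 → 22.909% Do-169, 77.091% Do-172.

77.091%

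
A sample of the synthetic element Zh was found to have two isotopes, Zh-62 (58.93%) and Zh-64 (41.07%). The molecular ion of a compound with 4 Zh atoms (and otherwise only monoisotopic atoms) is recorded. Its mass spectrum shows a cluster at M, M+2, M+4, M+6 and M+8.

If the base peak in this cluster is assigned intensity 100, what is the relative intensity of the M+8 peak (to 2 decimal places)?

8.10

Binomial terms of (0.5893 + 0.4107)^4: M 0.1206, M+2 0.3362, M+4 0.3515, M+6 0.1633, M+8 0.0285 → M+4 is the base peak.
P(M+4) = C(4,2) × 0.5893^2 × 0.4107^2 = 6 × 0.34727449 × 0.16867449 = 0.351458 (base)
P(M+8) = C(4,4) × 0.5893^0 × 0.4107^4 = 1 × 1.0000 × 0.02845108 = 0.028451
Relative intensity = 0.028451 / 0.351458 × 100 = 8.10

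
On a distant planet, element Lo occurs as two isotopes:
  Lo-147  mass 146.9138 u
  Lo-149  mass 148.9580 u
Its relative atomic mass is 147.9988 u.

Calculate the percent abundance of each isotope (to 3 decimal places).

Let x be the fractional abundance of Lo-147; then Lo-149 has abundance 1 − x.
146.9138·x + 148.9580·(1 − x) = 147.9988
(146.9138 − 148.9580)·x = 147.9988 − 148.9580
x = -0.9592 / -2.0442 = 0.46923 → 46.923% Lo-147, 53.077% Lo-149.

Lo-147: 46.923%, Lo-149: 53.077%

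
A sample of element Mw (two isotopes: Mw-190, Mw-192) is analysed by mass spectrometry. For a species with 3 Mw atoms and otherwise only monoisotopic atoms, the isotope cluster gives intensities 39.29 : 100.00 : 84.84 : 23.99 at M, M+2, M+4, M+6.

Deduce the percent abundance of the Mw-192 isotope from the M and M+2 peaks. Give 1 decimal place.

Write p for the Mw-190 fraction. I(M+2)/I(M) = [C(3,1)·p^2·(1−p)] / p^3 = 3·(1−p)/p = 100.00/39.29 = 2.5452
(1−p)/p = 2.5452/3 = 0.8484  ⇒  p = 1/(1 + 0.8484) = 0.5410
Mw-190: 54.1%, Mw-192: 45.9%.

45.9%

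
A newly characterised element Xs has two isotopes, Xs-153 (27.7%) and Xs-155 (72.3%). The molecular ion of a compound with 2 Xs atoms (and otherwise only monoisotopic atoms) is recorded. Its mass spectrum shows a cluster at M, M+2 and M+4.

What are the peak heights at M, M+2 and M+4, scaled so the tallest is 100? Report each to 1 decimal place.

14.7 : 76.6 : 100.0

The 2 Xs atoms are independent, so intensities follow the terms of (0.277 + 0.723)^2.
P(M) = 0.277^2 = 0.076729
P(M+2) = 2 × 0.277^1 × 0.723^1 = 0.400542
P(M+4) = 0.723^2 = 0.522729
The M+4 peak is largest (0.522729); scaling to 100 gives 14.7 : 76.6 : 100.0.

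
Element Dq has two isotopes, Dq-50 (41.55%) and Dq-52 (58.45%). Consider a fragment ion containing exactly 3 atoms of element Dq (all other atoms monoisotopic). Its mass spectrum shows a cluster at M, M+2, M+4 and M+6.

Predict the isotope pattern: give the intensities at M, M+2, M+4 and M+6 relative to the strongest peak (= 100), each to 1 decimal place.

16.8 : 71.1 : 100.0 : 46.9

Expanding (0.4155 + 0.5845)^3:
P(M) = 0.4155^3 = 0.071732
P(M+2) = 3 × 0.4155^2 × 0.5845^1 = 0.302725
P(M+4) = 3 × 0.4155^1 × 0.5845^2 = 0.425855
P(M+6) = 0.5845^3 = 0.199689
The M+4 peak is largest (0.425855); scaling to 100 gives 16.8 : 71.1 : 100.0 : 46.9.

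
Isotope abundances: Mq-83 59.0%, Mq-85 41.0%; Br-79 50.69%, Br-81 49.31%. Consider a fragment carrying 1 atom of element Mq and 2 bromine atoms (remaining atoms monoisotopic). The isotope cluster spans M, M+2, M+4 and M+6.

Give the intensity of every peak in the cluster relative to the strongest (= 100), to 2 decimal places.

Element Mq pattern (n=1): 0.5900 : 0.4100
Bromine pattern (n=2): 0.25694761 : 0.49990478 : 0.24314761
Convolve the two distributions (both contribute in 2-u steps):
  M: 0.5900×0.25694761 = 0.151599
  M+2: 0.5900×0.49990478 + 0.4100×0.25694761 = 0.400292
  M+4: 0.5900×0.24314761 + 0.4100×0.49990478 = 0.348418
  M+6: 0.4100×0.24314761 = 0.099691
Scale to base peak (0.400292) = 100: 37.87 : 100.00 : 87.04 : 24.90

37.87 : 100.00 : 87.04 : 24.90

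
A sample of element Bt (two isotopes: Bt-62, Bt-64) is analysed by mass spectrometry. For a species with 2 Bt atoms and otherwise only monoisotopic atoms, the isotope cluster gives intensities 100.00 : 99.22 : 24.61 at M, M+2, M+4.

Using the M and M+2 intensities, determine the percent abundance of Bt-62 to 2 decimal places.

66.84%

Write p for the Bt-62 fraction. I(M+2)/I(M) = [C(2,1)·p^1·(1−p)] / p^2 = 2·(1−p)/p = 99.22/100.00 = 0.9922
(1−p)/p = 0.9922/2 = 0.4961  ⇒  p = 1/(1 + 0.4961) = 0.6684
Bt-62: 66.84%, Bt-64: 33.16%.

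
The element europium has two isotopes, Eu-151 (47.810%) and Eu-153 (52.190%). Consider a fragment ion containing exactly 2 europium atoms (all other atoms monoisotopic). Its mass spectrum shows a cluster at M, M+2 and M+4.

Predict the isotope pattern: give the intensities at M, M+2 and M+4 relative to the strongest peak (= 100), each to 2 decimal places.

45.80 : 100.00 : 54.58

Expanding (0.47810 + 0.52190)^2:
P(M) = 0.47810^2 = 0.228580
P(M+2) = 2 × 0.47810^1 × 0.52190^1 = 0.499041
P(M+4) = 0.52190^2 = 0.272380
The M+2 peak is largest (0.499041); scaling to 100 gives 45.80 : 100.00 : 54.58.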